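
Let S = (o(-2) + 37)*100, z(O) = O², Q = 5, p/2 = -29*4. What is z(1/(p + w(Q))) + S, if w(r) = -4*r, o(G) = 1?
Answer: 241315201/63504 ≈ 3800.0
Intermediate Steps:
p = -232 (p = 2*(-29*4) = 2*(-116) = -232)
S = 3800 (S = (1 + 37)*100 = 38*100 = 3800)
z(1/(p + w(Q))) + S = (1/(-232 - 4*5))² + 3800 = (1/(-232 - 20))² + 3800 = (1/(-252))² + 3800 = (-1/252)² + 3800 = 1/63504 + 3800 = 241315201/63504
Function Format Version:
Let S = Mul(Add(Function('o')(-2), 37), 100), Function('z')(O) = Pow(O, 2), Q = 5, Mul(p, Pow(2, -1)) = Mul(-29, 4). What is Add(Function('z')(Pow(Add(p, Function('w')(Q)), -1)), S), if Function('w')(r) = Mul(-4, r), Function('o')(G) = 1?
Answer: Rational(241315201, 63504) ≈ 3800.0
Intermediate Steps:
p = -232 (p = Mul(2, Mul(-29, 4)) = Mul(2, -116) = -232)
S = 3800 (S = Mul(Add(1, 37), 100) = Mul(38, 100) = 3800)
Add(Function('z')(Pow(Add(p, Function('w')(Q)), -1)), S) = Add(Pow(Pow(Add(-232, Mul(-4, 5)), -1), 2), 3800) = Add(Pow(Pow(Add(-232, -20), -1), 2), 3800) = Add(Pow(Pow(-252, -1), 2), 3800) = Add(Pow(Rational(-1, 252), 2), 3800) = Add(Rational(1, 63504), 3800) = Rational(241315201, 63504)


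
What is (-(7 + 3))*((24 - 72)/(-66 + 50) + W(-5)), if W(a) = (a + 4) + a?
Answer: 30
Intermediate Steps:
W(a) = 4 + 2*a (W(a) = (4 + a) + a = 4 + 2*a)
(-(7 + 3))*((24 - 72)/(-66 + 50) + W(-5)) = (-(7 + 3))*((24 - 72)/(-66 + 50) + (4 + 2*(-5))) = (-1*10)*(-48/(-16) + (4 - 10)) = -10*(-48*(-1/16) - 6) = -10*(3 - 6) = -10*(-3) = 30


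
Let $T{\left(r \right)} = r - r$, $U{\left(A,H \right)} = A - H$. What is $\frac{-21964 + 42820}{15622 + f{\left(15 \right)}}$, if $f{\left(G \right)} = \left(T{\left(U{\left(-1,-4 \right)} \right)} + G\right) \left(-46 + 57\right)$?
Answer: $\frac{20856}{15787} \approx 1.3211$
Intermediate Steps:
$T{\left(r \right)} = 0$
$f{\left(G \right)} = 11 G$ ($f{\left(G \right)} = \left(0 + G\right) \left(-46 + 57\right) = G 11 = 11 G$)
$\frac{-21964 + 42820}{15622 + f{\left(15 \right)}} = \frac{-21964 + 42820}{15622 + 11 \cdot 15} = \frac{20856}{15622 + 165} = \frac{20856}{15787}$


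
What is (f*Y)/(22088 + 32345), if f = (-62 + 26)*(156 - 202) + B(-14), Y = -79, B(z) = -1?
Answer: -130745/54433 ≈ -2.4019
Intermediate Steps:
f = 1655 (f = (-62 + 26)*(156 - 202) - 1 = -36*(-46) - 1 = 1656 - 1 = 1655)
(f*Y)/(22088 + 32345) = (1655*(-79))/(22088 + 32345) = -130745/54433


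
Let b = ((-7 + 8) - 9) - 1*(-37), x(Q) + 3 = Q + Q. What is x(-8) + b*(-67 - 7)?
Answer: -2165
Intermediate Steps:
x(Q) = -3 + 2*Q (x(Q) = -3 + (Q + Q) = -3 + 2*Q)
b = 29 (b = (1 - 9) + 37 = -8 + 37 = 29)
x(-8) + b*(-67 - 7) = (-3 + 2*(-8)) + 29*(-67 - 7) = (-3 - 16) + 29*(-74) = -19 - 2146 = -2165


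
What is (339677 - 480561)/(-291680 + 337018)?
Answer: -70442/22669 ≈ -3.1074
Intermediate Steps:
(339677 - 480561)/(-291680 + 337018) = -140884/45338 = -140884*1/45338 = -70442/22669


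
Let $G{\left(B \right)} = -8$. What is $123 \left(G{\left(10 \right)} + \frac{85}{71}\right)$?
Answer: $- \frac{59409}{71} \approx -836.75$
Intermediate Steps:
$123 \left(G{\left(10 \right)} + \frac{85}{71}\right) = 123 \left(-8 + \frac{85}{71}\right) = 123 \left(- \frac{483}{71}\right) = - \frac{59409}{71}$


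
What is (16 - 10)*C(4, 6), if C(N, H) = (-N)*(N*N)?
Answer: -384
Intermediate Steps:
C(N, H) = -N³ (C(N, H) = (-N)*N² = -N³)
(16 - 10)*C(4, 6) = (16 - 10)*(-1*4³) = 6*(-1*64) = 6*(-64) = -384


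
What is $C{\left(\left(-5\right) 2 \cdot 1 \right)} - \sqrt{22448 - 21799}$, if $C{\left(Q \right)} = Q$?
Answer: $-10 - \sqrt{649} \approx -35.475$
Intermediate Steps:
$C{\left(\left(-5\right) 2 \cdot 1 \right)} - \sqrt{22448 - 21799} = \left(-5\right) 2 \cdot 1 - \sqrt{22448 - 21799} = \left(-10\right) 1 - \sqrt{649} = -10 - \sqrt{649}$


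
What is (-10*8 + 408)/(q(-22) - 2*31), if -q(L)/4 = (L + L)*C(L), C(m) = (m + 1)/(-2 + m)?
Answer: 82/23 ≈ 3.5652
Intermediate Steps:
C(m) = (1 + m)/(-2 + m)
q(L) = -8*L*(1 + L)/(-2 + L) (q(L) = -4*(L + L)*(1 + L)/(-2 + L) = -4*2*L*(1 + L)/(-2 + L) = -8*L*(1 + L)/(-2 + L))
(-10*8 + 408)/(q(-22) - 2*31) = (-10*8 + 408)/(-8*(-22)*(1 - 22)/(-2 - 22) - 2*31) = (-80 + 408)/(-8*(-22)*(-21)/(-24) - 62) = 328/(-8*(-22)*(-1/24)*(-21) - 62) = 328/(154 - 62) = 328/92 = 328*(1/92) = 82/23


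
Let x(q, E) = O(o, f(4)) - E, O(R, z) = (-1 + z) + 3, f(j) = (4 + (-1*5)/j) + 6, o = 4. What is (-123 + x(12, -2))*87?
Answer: -38367/4 ≈ -9591.8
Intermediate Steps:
f(j) = 10 - 5/j (f(j) = (4 - 5/j) + 6 = 10 - 5/j)
O(R, z) = 2 + z
x(q, E) = 43/4 - E (x(q, E) = (2 + (10 - 5/4)) - E = (2 + 35/4) - E = 43/4 - E)
(-123 + x(12, -2))*87 = (-123 + (43/4 - 1*(-2)))*87 = (-123 + (43/4 + 2))*87 = (-123 + 51/4)*87 = -441/4*87 = -38367/4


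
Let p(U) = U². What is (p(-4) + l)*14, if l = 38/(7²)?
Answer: 1644/7 ≈ 234.86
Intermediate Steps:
l = 38/49 ≈ 0.77551
(p(-4) + l)*14 = ((-4)² + 38/49)*14 = (16 + 38/49)*14 = (822/49)*14 = 1644/7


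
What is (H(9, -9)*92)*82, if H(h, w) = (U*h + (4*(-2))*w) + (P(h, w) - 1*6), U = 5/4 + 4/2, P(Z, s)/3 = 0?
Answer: 718566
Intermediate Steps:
P(Z, s) = 0 (P(Z, s) = 3*0 = 0)
U = 13/4 (U = 5*(1/4) + 4*(1/2) = 5/4 + 2 = 13/4 ≈ 3.2500)
H(h, w) = -6 - 8*w + 13*h/4 (H(h, w) = (13*h/4 + (4*(-2))*w) + (0 - 1*6) = (13*h/4 - 8*w) + (0 - 6) = (-8*w + 13*h/4) - 6 = -6 - 8*w + 13*h/4)
(H(9, -9)*92)*82 = ((-6 - 8*(-9) + (13/4)*9)*92)*82 = ((-6 + 72 + 117/4)*92)*82 = ((381/4)*92)*82 = 8763*82 = 718566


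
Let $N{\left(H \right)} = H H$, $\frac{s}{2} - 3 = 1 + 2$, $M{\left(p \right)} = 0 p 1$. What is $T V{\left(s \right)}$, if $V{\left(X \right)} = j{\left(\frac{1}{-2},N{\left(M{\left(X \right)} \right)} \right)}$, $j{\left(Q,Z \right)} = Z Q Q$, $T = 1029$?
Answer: $0$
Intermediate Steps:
$M{\left(p \right)} = 0$ ($M{\left(p \right)} = 0 \cdot 1 = 0$)
$s = 12$ ($s = 6 + 2 \left(1 + 2\right) = 6 + 2 \cdot 3 = 6 + 6 = 12$)
$N{\left(H \right)} = H^{2}$
$j{\left(Q,Z \right)} = Z Q^{2}$ ($j{\left(Q,Z \right)} = Q Z Q = Z Q^{2}$)
$V{\left(X \right)} = 0$ ($V{\left(X \right)} = 0^{2} \left(\frac{1}{-2}\right)^{2} = 0 \left(- \frac{1}{2}\right)^{2} = 0 \cdot \frac{1}{4} = 0$)
$T V{\left(s \right)} = 1029 \cdot 0 = 0$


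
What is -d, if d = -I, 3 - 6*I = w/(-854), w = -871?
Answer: 1691/5124 ≈ 0.33002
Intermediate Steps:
I = 1691/5124 (I = ½ - (-871)/(6*(-854)) = ½ - (-871)*(-1)/(6*854) = ½ - ⅙*871/854 = ½ - 871/5124 = 1691/5124 ≈ 0.33002)
d = -1691/5124 (d = -1*1691/5124 = -1691/5124 ≈ -0.33002)
-d = -1*(-1691/5124) = 1691/5124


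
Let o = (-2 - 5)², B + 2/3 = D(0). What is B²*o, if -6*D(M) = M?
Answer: 196/9 ≈ 21.778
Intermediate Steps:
D(M) = -M/6
B = -⅔ (B = -⅔ - ⅙*0 = -⅔ + 0 = -⅔ ≈ -0.66667)
o = 49 (o = (-7)² = 49)
B²*o = (-⅔)²*49 = (4/9)*49 = 196/9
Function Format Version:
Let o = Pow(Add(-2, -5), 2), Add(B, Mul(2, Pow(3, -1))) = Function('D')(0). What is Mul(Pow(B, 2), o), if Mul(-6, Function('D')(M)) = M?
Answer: Rational(196, 9) ≈ 21.778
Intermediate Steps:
Function('D')(M) = Mul(Rational(-1, 6), M)
B = Rational(-2, 3) (B = Add(Rational(-2, 3), Mul(Rational(-1, 6), 0)) = Add(Rational(-2, 3), 0) = Rational(-2, 3) ≈ -0.66667)
o = 49 (o = Pow(-7, 2) = 49)
Mul(Pow(B, 2), o) = Mul(Pow(Rational(-2, 3), 2), 49) = Mul(Rational(4, 9), 49) = Rational(196, 9)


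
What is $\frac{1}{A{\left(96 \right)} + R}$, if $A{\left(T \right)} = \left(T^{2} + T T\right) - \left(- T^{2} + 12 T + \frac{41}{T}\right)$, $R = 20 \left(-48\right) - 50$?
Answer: $\frac{96}{2446615} \approx 3.9238 \cdot 10^{-5}$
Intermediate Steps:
$R = -1010$ ($R = -960 - 50 = -1010$)
$A{\left(T \right)} = - \frac{41}{T} - 12 T + 3 T^{2}$ ($A{\left(T \right)} = \left(T^{2} + T^{2}\right) - \left(- T^{2} + 12 T + \frac{41}{T}\right) = 2 T^{2} - \left(- T^{2} + 12 T + \frac{41}{T}\right) = - \frac{41}{T} - 12 T + 3 T^{2}$)
$\frac{1}{A{\left(96 \right)} + R} = \frac{1}{\frac{-41 + 3 \cdot 96^{2} \left(-4 + 96\right)}{96} - 1010} = \frac{1}{\frac{-41 + 3 \cdot 9216 \cdot 92}{96} - 1010} = \frac{1}{\frac{-41 + 2543616}{96} - 1010} = \frac{1}{\frac{1}{96} \cdot 2543575 - 1010} = \frac{1}{\frac{2543575}{96} - 1010} = \frac{1}{\frac{2446615}{96}} = \frac{96}{2446615}$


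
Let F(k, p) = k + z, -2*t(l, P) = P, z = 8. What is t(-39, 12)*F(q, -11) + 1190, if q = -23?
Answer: 1280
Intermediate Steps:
t(l, P) = -P/2
F(k, p) = 8 + k (F(k, p) = k + 8 = 8 + k)
t(-39, 12)*F(q, -11) + 1190 = (-1/2*12)*(8 - 23) + 1190 = -6*(-15) + 1190 = 90 + 1190 = 1280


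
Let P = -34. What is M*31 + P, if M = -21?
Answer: -685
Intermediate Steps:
M*31 + P = -21*31 - 34 = -651 - 34 = -685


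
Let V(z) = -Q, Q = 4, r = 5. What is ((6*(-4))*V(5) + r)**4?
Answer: 104060401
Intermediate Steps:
V(z) = -4 (V(z) = -1*4 = -4)
((6*(-4))*V(5) + r)**4 = ((6*(-4))*(-4) + 5)**4 = (-24*(-4) + 5)**4 = (96 + 5)**4 = 101**4 = 104060401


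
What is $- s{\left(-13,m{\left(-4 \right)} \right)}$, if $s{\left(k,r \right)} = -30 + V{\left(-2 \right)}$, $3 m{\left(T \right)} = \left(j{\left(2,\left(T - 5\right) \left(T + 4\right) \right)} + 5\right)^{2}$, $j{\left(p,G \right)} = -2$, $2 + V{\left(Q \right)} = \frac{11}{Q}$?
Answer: $\frac{75}{2} \approx 37.5$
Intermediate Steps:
$V{\left(Q \right)} = -2 + \frac{11}{Q}$
$m{\left(T \right)} = 3$ ($m{\left(T \right)} = \frac{\left(-2 + 5\right)^{2}}{3} = \frac{3^{2}}{3} = \frac{1}{3} \cdot 9 = 3$)
$s{\left(k,r \right)} = - \frac{75}{2}$ ($s{\left(k,r \right)} = -30 + \left(-2 + \frac{11}{-2}\right) = -30 + \left(-2 + 11 \left(- \frac{1}{2}\right)\right) = -30 - \frac{15}{2} = - \frac{75}{2}$)
$- s{\left(-13,m{\left(-4 \right)} \right)} = \left(-1\right) \left(- \frac{75}{2}\right) = \frac{75}{2}$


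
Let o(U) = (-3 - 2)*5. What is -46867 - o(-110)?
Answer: -46842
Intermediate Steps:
o(U) = -25 (o(U) = -5*5 = -25)
-46867 - o(-110) = -46867 - 1*(-25) = -46867 + 25 = -46842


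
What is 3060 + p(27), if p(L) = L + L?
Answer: 3114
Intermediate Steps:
p(L) = 2*L
3060 + p(27) = 3060 + 2*27 = 3060 + 54 = 3114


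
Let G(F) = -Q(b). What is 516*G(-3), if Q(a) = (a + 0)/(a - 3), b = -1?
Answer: -129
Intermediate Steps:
Q(a) = a/(-3 + a)
G(F) = -1/4 (G(F) = -(-1)/(-3 - 1) = -(-1)/(-4) = -(-1)*(-1)/4 = -1*1/4 = -1/4)
516*G(-3) = 516*(-1/4) = -129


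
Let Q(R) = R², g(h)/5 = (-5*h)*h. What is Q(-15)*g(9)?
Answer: -455625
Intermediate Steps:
g(h) = -25*h² (g(h) = 5*((-5*h)*h) = 5*(-5*h²) = -25*h²)
Q(-15)*g(9) = (-15)²*(-25*9²) = 225*(-25*81) = 225*(-2025) = -455625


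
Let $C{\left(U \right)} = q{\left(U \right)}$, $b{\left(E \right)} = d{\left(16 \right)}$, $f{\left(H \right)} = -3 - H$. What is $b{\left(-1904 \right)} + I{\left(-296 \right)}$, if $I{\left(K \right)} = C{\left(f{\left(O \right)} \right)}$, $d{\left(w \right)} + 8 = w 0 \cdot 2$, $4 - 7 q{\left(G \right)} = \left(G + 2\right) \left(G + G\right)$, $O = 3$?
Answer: $- \frac{100}{7} \approx -14.286$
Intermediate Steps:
$q{\left(G \right)} = \frac{4}{7} - \frac{2 G \left(2 + G\right)}{7}$ ($q{\left(G \right)} = \frac{4}{7} - \frac{\left(G + 2\right) \left(G + G\right)}{7} = \frac{4}{7} - \frac{\left(2 + G\right) 2 G}{7} = \frac{4}{7} - \frac{2 G \left(2 + G\right)}{7}$)
$d{\left(w \right)} = -8$ ($d{\left(w \right)} = -8 + w 0 \cdot 2 = -8 + 0 \cdot 2 = -8 + 0 = -8$)
$b{\left(E \right)} = -8$
$C{\left(U \right)} = \frac{4}{7} - \frac{4 U}{7} - \frac{2 U^{2}}{7}$
$I{\left(K \right)} = - \frac{44}{7}$ ($I{\left(K \right)} = \frac{4}{7} - \frac{4 \left(-3 - 3\right)}{7} - \frac{2 \left(-3 - 3\right)^{2}}{7} = \frac{4}{7} - - \frac{24}{7} - \frac{2 \left(-6\right)^{2}}{7} = \frac{4}{7} + \frac{24}{7} - \frac{72}{7} = - \frac{44}{7}$)
$b{\left(-1904 \right)} + I{\left(-296 \right)} = -8 - \frac{44}{7} = - \frac{100}{7}$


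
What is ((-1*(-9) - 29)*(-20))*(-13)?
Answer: -5200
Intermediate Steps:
((-1*(-9) - 29)*(-20))*(-13) = ((9 - 29)*(-20))*(-13) = -20*(-20)*(-13) = 400*(-13) = -5200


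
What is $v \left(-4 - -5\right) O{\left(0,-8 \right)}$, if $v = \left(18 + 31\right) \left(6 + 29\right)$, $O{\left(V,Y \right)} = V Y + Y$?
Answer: $-13720$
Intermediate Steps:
$O{\left(V,Y \right)} = Y + V Y$
$v = 1715$ ($v = 49 \cdot 35 = 1715$)
$v \left(-4 - -5\right) O{\left(0,-8 \right)} = 1715 \left(-4 - -5\right) \left(- 8 \left(1 + 0\right)\right) = 1715 \left(-4 + 5\right) \left(\left(-8\right) 1\right) = 1715 \cdot 1 \left(-8\right) = 1715 \left(-8\right) = -13720$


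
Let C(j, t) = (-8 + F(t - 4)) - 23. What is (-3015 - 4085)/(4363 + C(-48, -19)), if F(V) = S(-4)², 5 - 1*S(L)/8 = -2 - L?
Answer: -1775/1227 ≈ -1.4466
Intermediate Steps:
S(L) = 56 + 8*L (S(L) = 40 - 8*(-2 - L) = 40 + (16 + 8*L) = 56 + 8*L)
F(V) = 576 (F(V) = (56 + 8*(-4))² = (56 - 32)² = 24² = 576)
C(j, t) = 545 (C(j, t) = (-8 + 576) - 23 = 568 - 23 = 545)
(-3015 - 4085)/(4363 + C(-48, -19)) = (-3015 - 4085)/(4363 + 545) = -7100/4908 = -7100*1/4908 = -1775/1227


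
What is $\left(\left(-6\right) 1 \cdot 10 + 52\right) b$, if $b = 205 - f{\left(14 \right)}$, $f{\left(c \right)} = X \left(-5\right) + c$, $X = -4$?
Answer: $-1368$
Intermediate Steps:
$f{\left(c \right)} = 20 + c$ ($f{\left(c \right)} = \left(-4\right) \left(-5\right) + c = 20 + c$)
$b = 171$ ($b = 205 - \left(20 + 14\right) = 205 - 34 = 171$)
$\left(\left(-6\right) 1 \cdot 10 + 52\right) b = \left(\left(-6\right) 1 \cdot 10 + 52\right) 171 = \left(\left(-6\right) 10 + 52\right) 171 = \left(-60 + 52\right) 171 = \left(-8\right) 171 = -1368$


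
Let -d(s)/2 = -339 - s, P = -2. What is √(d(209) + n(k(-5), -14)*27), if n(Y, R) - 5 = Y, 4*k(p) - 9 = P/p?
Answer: √129445/10 ≈ 35.978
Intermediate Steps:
k(p) = 9/4 - 1/(2*p) (k(p) = 9/4 + (-2/p)/4 = 9/4 - 1/(2*p))
d(s) = 678 + 2*s (d(s) = -2*(-339 - s) = 678 + 2*s)
n(Y, R) = 5 + Y
√(d(209) + n(k(-5), -14)*27) = √((678 + 2*209) + (5 + (¼)*(-2 + 9*(-5))/(-5))*27) = √((678 + 418) + (5 + (¼)*(-⅕)*(-2 - 45))*27) = √(1096 + (5 + (¼)*(-⅕)*(-47))*27) = √(1096 + (5 + 47/20)*27) = √(1096 + (147/20)*27) = √(1096 + 3969/20) = √(25889/20) = √129445/10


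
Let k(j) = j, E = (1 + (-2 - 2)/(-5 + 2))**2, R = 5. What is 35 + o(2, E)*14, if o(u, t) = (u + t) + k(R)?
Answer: 1883/9 ≈ 209.22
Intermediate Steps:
E = 49/9 (E = (1 - 4/(-3))**2 = (1 - 4*(-1/3))**2 = (1 + 4/3)**2 = (7/3)**2 = 49/9 ≈ 5.4444)
o(u, t) = 5 + t + u (o(u, t) = (u + t) + 5 = (t + u) + 5 = 5 + t + u)
35 + o(2, E)*14 = 35 + (5 + 49/9 + 2)*14 = 35 + (112/9)*14 = 35 + 1568/9 = 1883/9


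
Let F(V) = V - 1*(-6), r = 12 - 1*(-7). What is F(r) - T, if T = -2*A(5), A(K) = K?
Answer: 35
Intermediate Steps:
r = 19 (r = 12 + 7 = 19)
F(V) = 6 + V (F(V) = V + 6 = 6 + V)
T = -10 (T = -2*5 = -10)
F(r) - T = (6 + 19) - 1*(-10) = 25 + 10 = 35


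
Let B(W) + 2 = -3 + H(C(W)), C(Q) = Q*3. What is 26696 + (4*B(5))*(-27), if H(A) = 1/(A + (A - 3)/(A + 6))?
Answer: 2967968/109 ≈ 27229.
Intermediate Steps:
C(Q) = 3*Q
H(A) = 1/(A + (-3 + A)/(6 + A))
B(W) = -5 + (6 + 3*W)/(-3 + 9*W² + 21*W) (B(W) = -2 + (-3 + (6 + 3*W)/(-3 + (3*W)² + 7*(3*W))) = -2 + (-3 + (6 + 3*W)/(-3 + 9*W² + 21*W)) = -5 + (6 + 3*W)/(-3 + 9*W² + 21*W))
26696 + (4*B(5))*(-27) = 26696 + (4*((7 - 34*5 - 15*5²)/(-1 + 3*5² + 7*5)))*(-27) = 26696 + (4*((7 - 170 - 15*25)/(-1 + 3*25 + 35)))*(-27) = 26696 + (4*((7 - 170 - 375)/(-1 + 75 + 35)))*(-27) = 26696 + (4*(-538/109))*(-27) = 26696 - 2152/109*(-27) = 26696 + 58104/109 = 2967968/109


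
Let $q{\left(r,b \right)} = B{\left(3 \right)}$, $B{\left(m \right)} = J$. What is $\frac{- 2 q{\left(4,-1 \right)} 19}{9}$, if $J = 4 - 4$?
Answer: $0$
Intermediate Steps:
$J = 0$ ($J = 4 - 4 = 0$)
$B{\left(m \right)} = 0$
$q{\left(r,b \right)} = 0$
$\frac{- 2 q{\left(4,-1 \right)} 19}{9} = \frac{\left(-2\right) 0 \cdot 19}{9} = 0 \cdot 19 \cdot \frac{1}{9} = 0 \cdot \frac{1}{9} = 0$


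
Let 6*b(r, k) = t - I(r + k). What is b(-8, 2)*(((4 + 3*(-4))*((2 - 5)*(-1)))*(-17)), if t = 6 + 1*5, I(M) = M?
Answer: 1156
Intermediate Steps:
t = 11 (t = 6 + 5 = 11)
b(r, k) = 11/6 - k/6 - r/6 (b(r, k) = (11 - (r + k))/6 = (11 - (k + r))/6 = (11 + (-k - r))/6 = (11 - k - r)/6 = 11/6 - k/6 - r/6)
b(-8, 2)*(((4 + 3*(-4))*((2 - 5)*(-1)))*(-17)) = (11/6 - ⅙*2 - ⅙*(-8))*(((4 + 3*(-4))*((2 - 5)*(-1)))*(-17)) = (11/6 - ⅓ + 4/3)*(((4 - 12)*(-3*(-1)))*(-17)) = 17*(-8*3*(-17))/6 = 17*(-24*(-17))/6 = (17/6)*408 = 1156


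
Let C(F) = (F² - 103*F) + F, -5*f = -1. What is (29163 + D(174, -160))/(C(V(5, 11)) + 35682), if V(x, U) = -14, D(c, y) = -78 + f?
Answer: 72713/93265 ≈ 0.77964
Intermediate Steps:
f = ⅕ (f = -⅕*(-1) = ⅕ ≈ 0.20000)
D(c, y) = -389/5 (D(c, y) = -78 + ⅕ = -389/5)
C(F) = F² - 102*F
(29163 + D(174, -160))/(C(V(5, 11)) + 35682) = (29163 - 389/5)/(-14*(-102 - 14) + 35682) = 145426/(5*(-14*(-116) + 35682)) = 145426/(5*(1624 + 35682)) = (145426/5)/37306 = (145426/5)*(1/37306) = 72713/93265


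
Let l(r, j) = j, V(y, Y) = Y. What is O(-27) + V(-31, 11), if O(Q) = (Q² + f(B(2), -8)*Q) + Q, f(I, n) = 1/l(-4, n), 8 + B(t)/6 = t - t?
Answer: 5731/8 ≈ 716.38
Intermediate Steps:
B(t) = -48 (B(t) = -48 + 6*(t - t) = -48 + 6*0 = -48 + 0 = -48)
f(I, n) = 1/n
O(Q) = Q² + 7*Q/8 (O(Q) = (Q² + Q/(-8)) + Q = (Q² - Q/8) + Q = Q² + 7*Q/8)
O(-27) + V(-31, 11) = (⅛)*(-27)*(7 + 8*(-27)) + 11 = (⅛)*(-27)*(7 - 216) + 11 = (⅛)*(-27)*(-209) + 11 = 5643/8 + 11 = 5731/8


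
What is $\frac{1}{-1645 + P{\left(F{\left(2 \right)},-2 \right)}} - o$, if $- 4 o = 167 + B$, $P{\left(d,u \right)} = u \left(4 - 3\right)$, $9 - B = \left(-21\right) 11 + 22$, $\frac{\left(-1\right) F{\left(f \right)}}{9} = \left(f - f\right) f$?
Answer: $\frac{634091}{6588} \approx 96.249$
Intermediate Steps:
$F{\left(f \right)} = 0$ ($F{\left(f \right)} = - 9 \left(f - f\right) f = - 9 \cdot 0 f = \left(-9\right) 0 = 0$)
$B = 218$ ($B = 9 - \left(\left(-21\right) 11 + 22\right) = 9 - \left(-231 + 22\right) = 9 - -209 = 9 + 209 = 218$)
$P{\left(d,u \right)} = u$ ($P{\left(d,u \right)} = u 1 = u$)
$o = - \frac{385}{4}$ ($o = - \frac{167 + 218}{4} = \left(- \frac{1}{4}\right) 385 = - \frac{385}{4} \approx -96.25$)
$\frac{1}{-1645 + P{\left(F{\left(2 \right)},-2 \right)}} - o = \frac{1}{-1645 - 2} - - \frac{385}{4} = \frac{1}{-1647} + \frac{385}{4} = - \frac{1}{1647} + \frac{385}{4} = \frac{634091}{6588}$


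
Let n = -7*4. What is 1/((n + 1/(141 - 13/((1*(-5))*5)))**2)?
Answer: 12517444/9808723521 ≈ 0.0012762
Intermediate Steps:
n = -28
1/((n + 1/(141 - 13/((1*(-5))*5)))**2) = 1/((-28 + 1/(141 - 13/((1*(-5))*5)))**2) = 1/((-28 + 1/(141 - 13/((-5*5))))**2) = 1/((-28 + 1/(141 - 13/(-25)))**2) = 1/((-28 + 1/(141 - 13*(-1/25)))**2) = 1/((-28 + 1/(141 + 13/25))**2) = 1/((-28 + 1/(3538/25))**2) = 1/((-28 + 25/3538)**2) = 1/((-99039/3538)**2) = 1/(9808723521/12517444) = 12517444/9808723521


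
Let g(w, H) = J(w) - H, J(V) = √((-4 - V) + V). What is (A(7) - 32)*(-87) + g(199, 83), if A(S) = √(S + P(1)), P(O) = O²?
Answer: 2701 - 174*√2 + 2*I ≈ 2454.9 + 2.0*I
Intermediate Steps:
J(V) = 2*I (J(V) = √(-4) = 2*I)
A(S) = √(1 + S) (A(S) = √(S + 1²) = √(S + 1) = √(1 + S))
g(w, H) = -H + 2*I (g(w, H) = 2*I - H = -H + 2*I)
(A(7) - 32)*(-87) + g(199, 83) = (√(1 + 7) - 32)*(-87) + (-1*83 + 2*I) = (√8 - 32)*(-87) + (-83 + 2*I) = (2*√2 - 32)*(-87) + (-83 + 2*I) = (-32 + 2*√2)*(-87) + (-83 + 2*I) = (2784 - 174*√2) + (-83 + 2*I) = 2701 - 174*√2 + 2*I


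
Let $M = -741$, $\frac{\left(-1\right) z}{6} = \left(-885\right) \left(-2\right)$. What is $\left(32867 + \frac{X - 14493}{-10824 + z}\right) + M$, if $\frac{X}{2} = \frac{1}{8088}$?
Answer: $\frac{2786010423227}{86719536} \approx 32127.0$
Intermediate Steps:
$z = -10620$ ($z = - 6 \left(\left(-885\right) \left(-2\right)\right) = \left(-6\right) 1770 = -10620$)
$X = \frac{1}{4044}$ ($X = \frac{2}{8088} = 2 \cdot \frac{1}{8088} = \frac{1}{4044} \approx 0.00024728$)
$\left(32867 + \frac{X - 14493}{-10824 + z}\right) + M = \left(32867 + \frac{\frac{1}{4044} - 14493}{-10824 - 10620}\right) - 741 = \left(32867 - \frac{58609691}{4044 \left(-21444\right)}\right) - 741 = \left(32867 - - \frac{58609691}{86719536}\right) - 741 = \left(32867 + \frac{58609691}{86719536}\right) - 741 = \frac{2850269599403}{86719536} - 741 = \frac{2786010423227}{86719536}$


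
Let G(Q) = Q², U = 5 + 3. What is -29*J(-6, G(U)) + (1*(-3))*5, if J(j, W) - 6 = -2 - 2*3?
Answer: 43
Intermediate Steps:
U = 8
J(j, W) = -2 (J(j, W) = 6 + (-2 - 2*3) = 6 + (-2 - 6) = 6 - 8 = -2)
-29*J(-6, G(U)) + (1*(-3))*5 = -29*(-2) + (1*(-3))*5 = 58 - 3*5 = 58 - 15 = 43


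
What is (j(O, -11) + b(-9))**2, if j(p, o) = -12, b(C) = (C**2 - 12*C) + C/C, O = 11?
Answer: 31684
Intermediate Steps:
b(C) = 1 + C**2 - 12*C (b(C) = (C**2 - 12*C) + 1 = 1 + C**2 - 12*C)
(j(O, -11) + b(-9))**2 = (-12 + (1 + (-9)**2 - 12*(-9)))**2 = (-12 + (1 + 81 + 108))**2 = (-12 + 190)**2 = 178**2 = 31684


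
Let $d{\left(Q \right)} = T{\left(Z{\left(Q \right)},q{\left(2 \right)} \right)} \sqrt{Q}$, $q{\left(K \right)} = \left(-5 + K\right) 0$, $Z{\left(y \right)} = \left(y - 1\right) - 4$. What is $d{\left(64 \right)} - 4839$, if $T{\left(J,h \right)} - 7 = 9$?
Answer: $-4711$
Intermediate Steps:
$Z{\left(y \right)} = -5 + y$ ($Z{\left(y \right)} = \left(-1 + y\right) - 4 = -5 + y$)
$q{\left(K \right)} = 0$
$T{\left(J,h \right)} = 16$ ($T{\left(J,h \right)} = 7 + 9 = 16$)
$d{\left(Q \right)} = 16 \sqrt{Q}$
$d{\left(64 \right)} - 4839 = 16 \sqrt{64} - 4839 = 16 \cdot 8 - 4839 = 128 - 4839 = -4711$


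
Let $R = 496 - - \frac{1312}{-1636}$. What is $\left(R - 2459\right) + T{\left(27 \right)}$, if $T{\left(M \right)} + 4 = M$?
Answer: $- \frac{793788}{409} \approx -1940.8$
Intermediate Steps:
$T{\left(M \right)} = -4 + M$
$R = \frac{202536}{409}$ ($R = 496 - \left(-1312\right) \left(- \frac{1}{1636}\right) = 496 - \frac{328}{409} = \frac{202536}{409} \approx 495.2$)
$\left(R - 2459\right) + T{\left(27 \right)} = \left(\frac{202536}{409} - 2459\right) + \left(-4 + 27\right) = - \frac{803195}{409} + 23 = - \frac{793788}{409}$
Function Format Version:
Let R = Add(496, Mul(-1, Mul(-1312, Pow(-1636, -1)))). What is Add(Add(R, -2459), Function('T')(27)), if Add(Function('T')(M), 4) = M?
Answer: Rational(-793788, 409) ≈ -1940.8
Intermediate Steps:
Function('T')(M) = Add(-4, M)
R = Rational(202536, 409) (R = Add(496, Mul(-1, Mul(-1312, Rational(-1, 1636)))) = Add(496, Mul(-1, Rational(328, 409))) = Add(496, Rational(-328, 409)) = Rational(202536, 409) ≈ 495.20)
Add(Add(R, -2459), Function('T')(27)) = Add(Add(Rational(202536, 409), -2459), Add(-4, 27)) = Add(Rational(-803195, 409), 23) = Rational(-793788, 409)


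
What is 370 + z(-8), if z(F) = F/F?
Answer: 371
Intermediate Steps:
z(F) = 1
370 + z(-8) = 370 + 1 = 371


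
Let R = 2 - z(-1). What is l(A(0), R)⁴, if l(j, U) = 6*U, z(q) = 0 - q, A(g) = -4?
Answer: 1296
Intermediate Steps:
z(q) = -q
R = 1 (R = 2 - (-1)*(-1) = 2 - 1*1 = 2 - 1 = 1)
l(A(0), R)⁴ = (6*1)⁴ = 6⁴ = 1296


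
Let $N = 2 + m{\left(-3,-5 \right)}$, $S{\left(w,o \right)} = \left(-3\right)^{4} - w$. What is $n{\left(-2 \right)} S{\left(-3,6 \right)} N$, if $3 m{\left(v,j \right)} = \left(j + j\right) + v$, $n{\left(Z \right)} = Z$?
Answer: $392$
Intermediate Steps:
$m{\left(v,j \right)} = \frac{v}{3} + \frac{2 j}{3}$ ($m{\left(v,j \right)} = \frac{\left(j + j\right) + v}{3} = \frac{2 j + v}{3} = \frac{v + 2 j}{3} = \frac{v}{3} + \frac{2 j}{3}$)
$S{\left(w,o \right)} = 81 - w$
$N = - \frac{7}{3}$ ($N = 2 + \left(\frac{1}{3} \left(-3\right) + \frac{2}{3} \left(-5\right)\right) = 2 - \frac{13}{3} = - \frac{7}{3} \approx -2.3333$)
$n{\left(-2 \right)} S{\left(-3,6 \right)} N = - 2 \left(81 - -3\right) \left(- \frac{7}{3}\right) = - 2 \left(81 + 3\right) \left(- \frac{7}{3}\right) = \left(-2\right) 84 \left(- \frac{7}{3}\right) = \left(-168\right) \left(- \frac{7}{3}\right) = 392$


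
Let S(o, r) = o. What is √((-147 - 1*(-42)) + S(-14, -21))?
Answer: I*√119 ≈ 10.909*I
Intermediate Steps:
√((-147 - 1*(-42)) + S(-14, -21)) = √((-147 - 1*(-42)) - 14) = √((-147 + 42) - 14) = √(-105 - 14) = √(-119) = I*√119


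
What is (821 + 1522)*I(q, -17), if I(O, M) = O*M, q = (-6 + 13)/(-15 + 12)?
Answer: 92939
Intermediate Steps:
q = -7/3 (q = 7/(-3) = 7*(-⅓) = -7/3 ≈ -2.3333)
I(O, M) = M*O
(821 + 1522)*I(q, -17) = (821 + 1522)*(-17*(-7/3)) = 2343*(119/3) = 92939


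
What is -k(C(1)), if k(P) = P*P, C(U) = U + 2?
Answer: -9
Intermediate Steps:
C(U) = 2 + U
k(P) = P**2
-k(C(1)) = -(2 + 1)**2 = -1*3**2 = -1*9 = -9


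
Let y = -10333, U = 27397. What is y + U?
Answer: 17064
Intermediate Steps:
y + U = -10333 + 27397 = 17064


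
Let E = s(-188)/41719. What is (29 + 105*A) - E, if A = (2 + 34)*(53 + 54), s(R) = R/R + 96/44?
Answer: 185623642466/458909 ≈ 4.0449e+5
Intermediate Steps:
s(R) = 35/11 (s(R) = 1 + 96*(1/44) = 1 + 24/11 = 35/11)
E = 35/458909 (E = (35/11)/41719 = (35/11)*(1/41719) = 35/458909 ≈ 7.6268e-5)
A = 3852 (A = 36*107 = 3852)
(29 + 105*A) - E = (29 + 105*3852) - 1*35/458909 = (29 + 404460) - 35/458909 = 404489 - 35/458909 = 185623642466/458909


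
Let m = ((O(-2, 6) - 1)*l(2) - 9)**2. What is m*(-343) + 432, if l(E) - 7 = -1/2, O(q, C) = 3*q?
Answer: -4073455/4 ≈ -1.0184e+6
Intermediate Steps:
l(E) = 13/2 (l(E) = 7 - 1/2 = 13/2)
m = 11881/4 (m = ((3*(-2) - 1)*(13/2) - 9)**2 = ((-6 - 1)*(13/2) - 9)**2 = (-7*13/2 - 9)**2 = (-91/2 - 9)**2 = (-109/2)**2 = 11881/4 ≈ 2970.3)
m*(-343) + 432 = (11881/4)*(-343) + 432 = -4075183/4 + 432 = -4073455/4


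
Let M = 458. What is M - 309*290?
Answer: -89152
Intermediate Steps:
M - 309*290 = 458 - 309*290 = 458 - 89610 = -89152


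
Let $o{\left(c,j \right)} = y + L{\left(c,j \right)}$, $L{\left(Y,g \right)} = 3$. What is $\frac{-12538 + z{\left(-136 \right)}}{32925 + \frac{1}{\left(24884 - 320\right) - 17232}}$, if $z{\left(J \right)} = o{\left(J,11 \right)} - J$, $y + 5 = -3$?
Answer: $- \frac{90968124}{241406101} \approx -0.37683$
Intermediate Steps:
$y = -8$ ($y = -5 - 3 = -8$)
$o{\left(c,j \right)} = -5$ ($o{\left(c,j \right)} = -8 + 3 = -5$)
$z{\left(J \right)} = -5 - J$
$\frac{-12538 + z{\left(-136 \right)}}{32925 + \frac{1}{\left(24884 - 320\right) - 17232}} = \frac{-12538 - -131}{32925 + \frac{1}{\left(24884 - 320\right) - 17232}} = \frac{-12538 + \left(-5 + 136\right)}{32925 + \frac{1}{\left(24884 - 320\right) - 17232}} = \frac{-12538 + 131}{32925 + \frac{1}{24564 - 17232}} = - \frac{12407}{32925 + \frac{1}{7332}} = - \frac{12407}{\frac{241406101}{7332}} = \left(-12407\right) \frac{7332}{241406101} = - \frac{90968124}{241406101}$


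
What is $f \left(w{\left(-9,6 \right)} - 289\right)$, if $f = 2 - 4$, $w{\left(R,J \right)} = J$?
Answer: $566$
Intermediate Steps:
$f = -2$ ($f = 2 - 4 = -2$)
$f \left(w{\left(-9,6 \right)} - 289\right) = - 2 \left(6 - 289\right) = \left(-2\right) \left(-283\right) = 566$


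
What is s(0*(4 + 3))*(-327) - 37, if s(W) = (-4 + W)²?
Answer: -5269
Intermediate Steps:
s(0*(4 + 3))*(-327) - 37 = (-4 + 0*(4 + 3))²*(-327) - 37 = (-4 + 0*7)²*(-327) - 37 = (-4 + 0)²*(-327) - 37 = (-4)²*(-327) - 37 = 16*(-327) - 37 = -5232 - 37 = -5269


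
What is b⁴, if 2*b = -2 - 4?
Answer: 81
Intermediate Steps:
b = -3 (b = (-2 - 4)/2 = (½)*(-6) = -3)
b⁴ = (-3)⁴ = 81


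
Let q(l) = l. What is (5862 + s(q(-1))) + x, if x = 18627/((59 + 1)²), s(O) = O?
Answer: 7039409/1200 ≈ 5866.2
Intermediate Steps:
x = 6209/1200 (x = 18627/(60²) = 18627/3600 = 18627*(1/3600) = 6209/1200 ≈ 5.1742)
(5862 + s(q(-1))) + x = (5862 - 1) + 6209/1200 = 5861 + 6209/1200 = 7039409/1200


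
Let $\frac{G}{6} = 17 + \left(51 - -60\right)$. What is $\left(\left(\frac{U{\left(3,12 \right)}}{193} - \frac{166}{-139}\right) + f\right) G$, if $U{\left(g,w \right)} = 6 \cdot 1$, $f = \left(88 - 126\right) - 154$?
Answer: $- \frac{3930556416}{26827} \approx -1.4652 \cdot 10^{5}$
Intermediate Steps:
$f = -192$ ($f = -38 - 154 = -192$)
$U{\left(g,w \right)} = 6$
$G = 768$ ($G = 6 \left(17 + \left(51 - -60\right)\right) = 6 \left(17 + \left(51 + 60\right)\right) = 6 \left(17 + 111\right) = 6 \cdot 128 = 768$)
$\left(\left(\frac{U{\left(3,12 \right)}}{193} - \frac{166}{-139}\right) + f\right) G = \left(\left(\frac{6}{193} - \frac{166}{-139}\right) - 192\right) 768 = \left(\left(6 \cdot \frac{1}{193} - - \frac{166}{139}\right) - 192\right) 768 = \left(\left(\frac{6}{193} + \frac{166}{139}\right) - 192\right) 768 = \left(\frac{32872}{26827} - 192\right) 768 = \left(- \frac{5117912}{26827}\right) 768 = - \frac{3930556416}{26827}$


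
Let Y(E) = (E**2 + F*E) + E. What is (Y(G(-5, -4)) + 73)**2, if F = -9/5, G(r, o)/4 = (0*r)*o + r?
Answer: 239121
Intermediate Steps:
G(r, o) = 4*r (G(r, o) = 4*((0*r)*o + r) = 4*(0*o + r) = 4*(0 + r) = 4*r)
F = -9/5 (F = -9*1/5 = -9/5 ≈ -1.8000)
Y(E) = E**2 - 4*E/5 (Y(E) = (E**2 - 9*E/5) + E = E**2 - 4*E/5)
(Y(G(-5, -4)) + 73)**2 = ((4*(-5))*(-4 + 5*(4*(-5)))/5 + 73)**2 = ((1/5)*(-20)*(-4 + 5*(-20)) + 73)**2 = ((1/5)*(-20)*(-4 - 100) + 73)**2 = ((1/5)*(-20)*(-104) + 73)**2 = (416 + 73)**2 = 489**2 = 239121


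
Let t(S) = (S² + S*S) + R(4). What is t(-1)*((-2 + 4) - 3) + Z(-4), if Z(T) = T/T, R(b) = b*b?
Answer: -17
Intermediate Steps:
R(b) = b²
t(S) = 16 + 2*S² (t(S) = (S² + S*S) + 4² = (S² + S²) + 16 = 2*S² + 16 = 16 + 2*S²)
Z(T) = 1
t(-1)*((-2 + 4) - 3) + Z(-4) = (16 + 2*(-1)²)*((-2 + 4) - 3) + 1 = (16 + 2*1)*(2 - 3) + 1 = (16 + 2)*(-1) + 1 = 18*(-1) + 1 = -18 + 1 = -17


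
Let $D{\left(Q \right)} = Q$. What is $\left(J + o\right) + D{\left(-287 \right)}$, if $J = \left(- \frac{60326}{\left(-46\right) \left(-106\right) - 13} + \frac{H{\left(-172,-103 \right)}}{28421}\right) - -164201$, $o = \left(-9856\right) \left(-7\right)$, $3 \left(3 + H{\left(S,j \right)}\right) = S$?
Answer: $\frac{32188531575991}{138211323} \approx 2.3289 \cdot 10^{5}$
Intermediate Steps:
$H{\left(S,j \right)} = -3 + \frac{S}{3}$
$o = 68992$
$J = \frac{22692722629276}{138211323}$ ($J = \left(- \frac{60326}{\left(-46\right) \left(-106\right) - 13} + \frac{-3 + \frac{1}{3} \left(-172\right)}{28421}\right) - -164201 = \left(- \frac{60326}{4876 - 13} + \left(-3 - \frac{172}{3}\right) \frac{1}{28421}\right) + 164201 = \left(- \frac{60326}{4863} - \frac{181}{85263}\right) + 164201 = - \frac{1714818647}{138211323} + 164201 = \frac{22692722629276}{138211323} \approx 1.6419 \cdot 10^{5}$)
$\left(J + o\right) + D{\left(-287 \right)} = \left(\frac{22692722629276}{138211323} + 68992\right) - 287 = \frac{32228198225692}{138211323} - 287 = \frac{32188531575991}{138211323}$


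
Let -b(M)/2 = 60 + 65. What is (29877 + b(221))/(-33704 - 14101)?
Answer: -29627/47805 ≈ -0.61975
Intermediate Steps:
b(M) = -250 (b(M) = -2*(60 + 65) = -2*125 = -250)
(29877 + b(221))/(-33704 - 14101) = (29877 - 250)/(-33704 - 14101) = 29627/(-47805) = 29627*(-1/47805) = -29627/47805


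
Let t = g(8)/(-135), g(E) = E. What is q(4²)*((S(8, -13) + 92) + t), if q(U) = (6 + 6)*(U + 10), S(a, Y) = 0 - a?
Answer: 1178528/45 ≈ 26190.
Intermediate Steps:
S(a, Y) = -a
q(U) = 120 + 12*U (q(U) = 12*(10 + U) = 120 + 12*U)
t = -8/135 (t = 8/(-135) = 8*(-1/135) = -8/135 ≈ -0.059259)
q(4²)*((S(8, -13) + 92) + t) = (120 + 12*4²)*((-1*8 + 92) - 8/135) = (120 + 12*16)*((-8 + 92) - 8/135) = (120 + 192)*(84 - 8/135) = 312*(11332/135) = 1178528/45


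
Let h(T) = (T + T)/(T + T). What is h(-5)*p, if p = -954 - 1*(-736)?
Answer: -218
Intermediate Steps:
p = -218 (p = -954 + 736 = -218)
h(T) = 1 (h(T) = (2*T)/((2*T)) = (2*T)*(1/(2*T)) = 1)
h(-5)*p = 1*(-218) = -218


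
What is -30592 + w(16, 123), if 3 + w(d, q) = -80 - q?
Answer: -30798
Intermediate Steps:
w(d, q) = -83 - q (w(d, q) = -3 + (-80 - q) = -83 - q)
-30592 + w(16, 123) = -30592 + (-83 - 1*123) = -30592 + (-83 - 123) = -30592 - 206 = -30798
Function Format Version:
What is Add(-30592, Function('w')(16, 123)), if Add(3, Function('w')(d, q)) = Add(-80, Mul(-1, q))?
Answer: -30798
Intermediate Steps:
Function('w')(d, q) = Add(-83, Mul(-1, q)) (Function('w')(d, q) = Add(-3, Add(-80, Mul(-1, q))) = Add(-83, Mul(-1, q)))
Add(-30592, Function('w')(16, 123)) = Add(-30592, Add(-83, Mul(-1, 123))) = Add(-30592, Add(-83, -123)) = Add(-30592, -206) = -30798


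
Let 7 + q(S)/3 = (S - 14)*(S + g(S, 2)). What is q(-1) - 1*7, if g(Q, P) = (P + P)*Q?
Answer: 197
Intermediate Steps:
g(Q, P) = 2*P*Q (g(Q, P) = (2*P)*Q = 2*P*Q)
q(S) = -21 + 15*S*(-14 + S) (q(S) = -21 + 3*((S - 14)*(S + 2*2*S)) = -21 + 3*((-14 + S)*(S + 4*S)) = -21 + 3*((-14 + S)*(5*S)) = -21 + 3*(5*S*(-14 + S)) = -21 + 15*S*(-14 + S))
q(-1) - 1*7 = (-21 - 210*(-1) + 15*(-1)**2) - 1*7 = (-21 + 210 + 15*1) - 7 = (-21 + 210 + 15) - 7 = 204 - 7 = 197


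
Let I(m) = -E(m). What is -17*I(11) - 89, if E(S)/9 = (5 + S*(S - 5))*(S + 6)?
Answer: 184582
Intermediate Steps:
E(S) = 9*(5 + S*(-5 + S))*(6 + S) (E(S) = 9*((5 + S*(S - 5))*(S + 6)) = 9*((5 + S*(-5 + S))*(6 + S)) = 9*(5 + S*(-5 + S))*(6 + S))
I(m) = -270 - 9*m² - 9*m³ + 225*m (I(m) = -(270 - 225*m + 9*m² + 9*m³) = -270 - 9*m² - 9*m³ + 225*m)
-17*I(11) - 89 = -17*(-270 - 9*11² - 9*11³ + 225*11) - 89 = -17*(-270 - 9*121 - 9*1331 + 2475) - 89 = -17*(-270 - 1089 - 11979 + 2475) - 89 = -17*(-10863) - 89 = 184671 - 89 = 184582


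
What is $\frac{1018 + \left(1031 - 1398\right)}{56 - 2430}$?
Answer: $- \frac{651}{2374} \approx -0.27422$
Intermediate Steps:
$\frac{1018 + \left(1031 - 1398\right)}{56 - 2430} = \frac{1018 - 367}{-2374} = 651 \left(- \frac{1}{2374}\right) = - \frac{651}{2374}$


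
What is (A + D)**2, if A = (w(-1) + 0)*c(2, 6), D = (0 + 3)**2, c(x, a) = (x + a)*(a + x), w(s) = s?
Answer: 3025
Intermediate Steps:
c(x, a) = (a + x)**2 (c(x, a) = (a + x)*(a + x) = (a + x)**2)
D = 9 (D = 3**2 = 9)
A = -64 (A = (-1 + 0)*(6 + 2)**2 = -1*8**2 = -1*64 = -64)
(A + D)**2 = (-64 + 9)**2 = (-55)**2 = 3025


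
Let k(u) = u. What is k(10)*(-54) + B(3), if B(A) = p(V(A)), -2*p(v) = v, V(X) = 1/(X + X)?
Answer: -6481/12 ≈ -540.08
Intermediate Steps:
V(X) = 1/(2*X)
p(v) = -v/2
B(A) = -1/(4*A)
k(10)*(-54) + B(3) = 10*(-54) - 1/4/3 = -540 - 1/4*1/3 = -540 - 1/12 = -6481/12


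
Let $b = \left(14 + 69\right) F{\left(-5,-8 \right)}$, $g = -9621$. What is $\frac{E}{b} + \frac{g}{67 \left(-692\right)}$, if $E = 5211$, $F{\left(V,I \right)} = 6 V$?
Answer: $- \frac{36274419}{19241060} \approx -1.8853$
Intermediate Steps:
$b = -2490$ ($b = \left(14 + 69\right) 6 \left(-5\right) = 83 \left(-30\right) = -2490$)
$\frac{E}{b} + \frac{g}{67 \left(-692\right)} = \frac{5211}{-2490} - \frac{9621}{67 \left(-692\right)} = 5211 \left(- \frac{1}{2490}\right) - \frac{9621}{-46364} = - \frac{1737}{830} - - \frac{9621}{46364} = - \frac{1737}{830} + \frac{9621}{46364} = - \frac{36274419}{19241060}$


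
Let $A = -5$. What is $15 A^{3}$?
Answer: $-1875$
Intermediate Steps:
$15 A^{3} = 15 \left(-5\right)^{3} = 15 \left(-125\right) = -1875$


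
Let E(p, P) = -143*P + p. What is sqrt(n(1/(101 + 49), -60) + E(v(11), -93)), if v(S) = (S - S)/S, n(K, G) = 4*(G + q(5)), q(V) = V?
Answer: sqrt(13079) ≈ 114.36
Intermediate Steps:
n(K, G) = 20 + 4*G (n(K, G) = 4*(G + 5) = 4*(5 + G) = 20 + 4*G)
v(S) = 0 (v(S) = 0/S = 0)
E(p, P) = p - 143*P
sqrt(n(1/(101 + 49), -60) + E(v(11), -93)) = sqrt((20 + 4*(-60)) + (0 - 143*(-93))) = sqrt((20 - 240) + (0 + 13299)) = sqrt(-220 + 13299) = sqrt(13079)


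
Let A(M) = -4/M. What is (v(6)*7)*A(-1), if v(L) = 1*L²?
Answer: 1008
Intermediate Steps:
v(L) = L²
(v(6)*7)*A(-1) = (6²*7)*(-4/(-1)) = (36*7)*(-4*(-1)) = 252*4 = 1008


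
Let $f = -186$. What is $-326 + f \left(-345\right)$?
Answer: $63844$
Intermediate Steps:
$-326 + f \left(-345\right) = -326 - -64170 = -326 + 64170 = 63844$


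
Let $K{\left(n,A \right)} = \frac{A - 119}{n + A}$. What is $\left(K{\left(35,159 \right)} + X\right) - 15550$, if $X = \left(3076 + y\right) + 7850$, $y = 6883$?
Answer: $\frac{219143}{97} \approx 2259.2$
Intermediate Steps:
$K{\left(n,A \right)} = \frac{-119 + A}{A + n}$
$X = 17809$ ($X = \left(3076 + 6883\right) + 7850 = 9959 + 7850 = 17809$)
$\left(K{\left(35,159 \right)} + X\right) - 15550 = \left(\frac{-119 + 159}{159 + 35} + 17809\right) - 15550 = \left(\frac{1}{194} \cdot 40 + 17809\right) - 15550 = \left(\frac{20}{97} + 17809\right) - 15550 = \frac{1727493}{97} - 15550 = \frac{219143}{97}$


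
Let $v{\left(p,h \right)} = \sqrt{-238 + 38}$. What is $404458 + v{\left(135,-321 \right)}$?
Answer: $404458 + 10 i \sqrt{2} \approx 4.0446 \cdot 10^{5} + 14.142 i$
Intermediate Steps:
$v{\left(p,h \right)} = 10 i \sqrt{2}$ ($v{\left(p,h \right)} = \sqrt{-200} = 10 i \sqrt{2}$)
$404458 + v{\left(135,-321 \right)} = 404458 + 10 i \sqrt{2}$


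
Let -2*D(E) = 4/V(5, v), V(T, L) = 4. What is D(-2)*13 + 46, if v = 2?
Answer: 79/2 ≈ 39.500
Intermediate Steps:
D(E) = -1/2 (D(E) = -2/4 = -1/2*1 = -1/2)
D(-2)*13 + 46 = -1/2*13 + 46 = -13/2 + 46 = 79/2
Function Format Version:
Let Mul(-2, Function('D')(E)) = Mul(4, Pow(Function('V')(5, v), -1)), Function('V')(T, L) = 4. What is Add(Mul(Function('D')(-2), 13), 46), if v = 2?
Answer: Rational(79, 2) ≈ 39.500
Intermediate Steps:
Function('D')(E) = Rational(-1, 2) (Function('D')(E) = Mul(Rational(-1, 2), Mul(4, Pow(4, -1))) = Mul(Rational(-1, 2), Mul(4, Rational(1, 4))) = Mul(Rational(-1, 2), 1) = Rational(-1, 2))
Add(Mul(Function('D')(-2), 13), 46) = Add(Mul(Rational(-1, 2), 13), 46) = Add(Rational(-13, 2), 46) = Rational(79, 2)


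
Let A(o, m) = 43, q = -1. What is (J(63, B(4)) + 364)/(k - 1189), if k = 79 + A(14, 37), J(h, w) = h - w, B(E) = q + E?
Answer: -424/1067 ≈ -0.39738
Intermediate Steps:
B(E) = -1 + E
k = 122 (k = 79 + 43 = 122)
(J(63, B(4)) + 364)/(k - 1189) = ((63 - (-1 + 4)) + 364)/(122 - 1189) = ((63 - 1*3) + 364)/(-1067) = ((63 - 3) + 364)*(-1/1067) = (60 + 364)*(-1/1067) = 424*(-1/1067) = -424/1067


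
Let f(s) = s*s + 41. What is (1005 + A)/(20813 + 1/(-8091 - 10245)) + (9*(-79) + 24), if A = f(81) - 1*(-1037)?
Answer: -262019367345/381627167 ≈ -686.58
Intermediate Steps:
f(s) = 41 + s**2 (f(s) = s**2 + 41 = 41 + s**2)
A = 7639 (A = (41 + 81**2) - 1*(-1037) = (41 + 6561) + 1037 = 6602 + 1037 = 7639)
(1005 + A)/(20813 + 1/(-8091 - 10245)) + (9*(-79) + 24) = (1005 + 7639)/(20813 + 1/(-8091 - 10245)) + (9*(-79) + 24) = 8644/(20813 + 1/(-18336)) + (-711 + 24) = 8644/(20813 - 1/18336) - 687 = 8644/(381627167/18336) - 687 = 8644*(18336/381627167) - 687 = 158496384/381627167 - 687 = -262019367345/381627167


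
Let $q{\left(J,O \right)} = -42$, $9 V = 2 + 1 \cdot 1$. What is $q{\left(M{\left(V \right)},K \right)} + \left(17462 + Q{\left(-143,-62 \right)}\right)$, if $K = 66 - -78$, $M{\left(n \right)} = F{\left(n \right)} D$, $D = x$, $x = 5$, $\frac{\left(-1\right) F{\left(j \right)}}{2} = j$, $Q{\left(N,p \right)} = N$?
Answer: $17277$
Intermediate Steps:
$F{\left(j \right)} = - 2 j$
$D = 5$
$V = \frac{1}{3}$ ($V = \frac{2 + 1 \cdot 1}{9} = \frac{2 + 1}{9} = \frac{1}{9} \cdot 3 = \frac{1}{3} \approx 0.33333$)
$M{\left(n \right)} = - 10 n$ ($M{\left(n \right)} = - 2 n 5 = - 10 n$)
$K = 144$ ($K = 66 + 78 = 144$)
$q{\left(M{\left(V \right)},K \right)} + \left(17462 + Q{\left(-143,-62 \right)}\right) = -42 + \left(17462 - 143\right) = -42 + 17319 = 17277$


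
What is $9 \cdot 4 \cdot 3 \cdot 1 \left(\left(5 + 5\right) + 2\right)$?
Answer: $1296$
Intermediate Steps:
$9 \cdot 4 \cdot 3 \cdot 1 \left(\left(5 + 5\right) + 2\right) = 9 \cdot 12 \cdot 1 \left(10 + 2\right) = 9 \cdot 12 \cdot 12 = 108 \cdot 12 = 1296$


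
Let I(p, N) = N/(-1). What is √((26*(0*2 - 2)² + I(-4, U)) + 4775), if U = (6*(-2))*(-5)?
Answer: √4819 ≈ 69.419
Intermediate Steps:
U = 60 (U = -12*(-5) = 60)
I(p, N) = -N (I(p, N) = N*(-1) = -N)
√((26*(0*2 - 2)² + I(-4, U)) + 4775) = √((26*(0*2 - 2)² - 1*60) + 4775) = √((26*(0 - 2)² - 60) + 4775) = √((26*(-2)² - 60) + 4775) = √((26*4 - 60) + 4775) = √((104 - 60) + 4775) = √(44 + 4775) = √4819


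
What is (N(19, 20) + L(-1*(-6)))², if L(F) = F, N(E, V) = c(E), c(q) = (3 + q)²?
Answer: 240100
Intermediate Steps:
N(E, V) = (3 + E)²
(N(19, 20) + L(-1*(-6)))² = ((3 + 19)² - 1*(-6))² = (22² + 6)² = (484 + 6)² = 490² = 240100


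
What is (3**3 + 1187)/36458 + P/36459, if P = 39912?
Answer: 249895487/221537037 ≈ 1.1280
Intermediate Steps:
(3**3 + 1187)/36458 + P/36459 = (3**3 + 1187)/36458 + 39912/36459 = (27 + 1187)*(1/36458) + 39912*(1/36459) = 1214*(1/36458) + 13304/12153 = 607/18229 + 13304/12153 = 249895487/221537037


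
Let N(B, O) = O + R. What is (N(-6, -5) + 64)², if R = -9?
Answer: 2500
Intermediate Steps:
N(B, O) = -9 + O (N(B, O) = O - 9 = -9 + O)
(N(-6, -5) + 64)² = ((-9 - 5) + 64)² = (-14 + 64)² = 50² = 2500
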